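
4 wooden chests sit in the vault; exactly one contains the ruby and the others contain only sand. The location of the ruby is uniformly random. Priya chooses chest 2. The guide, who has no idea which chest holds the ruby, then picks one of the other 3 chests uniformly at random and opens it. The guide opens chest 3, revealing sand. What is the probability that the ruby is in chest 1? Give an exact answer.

1/3

Consider each possible location of the ruby in turn.
If it is in any of chests 1, 2, and 4 (prior 1/4 each): the guide picks chest 3 with probability 1/3 regardless, and it is not the prize; weight (1/4)·(1/3) = 1/12 each.
If it is in chest 3 (prior 1/4): the guide opened chest 3, so this case is ruled out; weight (1/4)·0 = 0.
The weights sum to 1/4.
So P(the ruby in chest 1 | the guide opened chest 3) = (1/12) / (1/4) = 1/3.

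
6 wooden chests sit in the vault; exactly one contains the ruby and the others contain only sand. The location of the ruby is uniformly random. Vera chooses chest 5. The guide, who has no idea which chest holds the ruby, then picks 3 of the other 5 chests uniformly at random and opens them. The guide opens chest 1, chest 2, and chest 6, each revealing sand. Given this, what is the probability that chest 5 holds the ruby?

Condition on the true location of the ruby.
If it is in any of chests 1, 2, and 6 (prior 1/6 each): that chest was opened and seen not to hold the prize — ruled out; weight (1/6)·0 = 0 each.
If it is in any of chests 3, 4, and 5 (prior 1/6 each): the guide picks exactly this set with probability 1/10 regardless, and none is the prize; weight (1/6)·(1/10) = 1/60 each.
The weights sum to 1/20.
So P(the ruby in chest 5 | the guide opened chest 1, chest 2, and chest 6) = (1/60) / (1/20) = 1/3.

1/3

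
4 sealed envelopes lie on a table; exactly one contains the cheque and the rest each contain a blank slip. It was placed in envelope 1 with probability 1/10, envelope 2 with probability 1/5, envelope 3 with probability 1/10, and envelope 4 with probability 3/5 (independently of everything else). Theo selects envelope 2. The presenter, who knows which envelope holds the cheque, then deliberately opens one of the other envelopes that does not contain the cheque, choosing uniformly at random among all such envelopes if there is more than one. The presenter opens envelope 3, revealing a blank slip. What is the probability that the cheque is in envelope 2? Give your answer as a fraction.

4/25

Apply Bayes' rule, conditioning on where the cheque actually is.
If it is in envelope 1 (prior 1/10): the presenter has 2 equally likely choices, so probability 1/2; weight (1/10)·(1/2) = 1/20.
If it is in envelope 2 (prior 1/5): the presenter has 3 equally likely choices, so probability 1/3; weight (1/5)·(1/3) = 1/15.
If it is in envelope 3 (prior 1/10): the presenter opened envelope 3, so this case is ruled out; weight (1/10)·0 = 0.
If it is in envelope 4 (prior 3/5): the presenter has 2 equally likely choices, so probability 1/2; weight (3/5)·(1/2) = 3/10.
The weights sum to 5/12.
So P(the cheque in envelope 2 | the presenter opened envelope 3) = (1/15) / (5/12) = 4/25.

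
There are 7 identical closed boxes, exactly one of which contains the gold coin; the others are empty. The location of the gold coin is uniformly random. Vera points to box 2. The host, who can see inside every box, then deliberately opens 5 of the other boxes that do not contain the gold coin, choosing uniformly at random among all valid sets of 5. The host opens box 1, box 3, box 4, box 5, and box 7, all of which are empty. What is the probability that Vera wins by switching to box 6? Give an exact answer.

6/7

Condition on the true location of the gold coin.
If it is in any of boxes 1, 3, 4, 5, and 7 (prior 1/7 each): that box was opened and seen not to hold the prize — ruled out; weight (1/7)·0 = 0 each.
If it is in box 2 (prior 1/7): the host has 6 equally likely choices, so probability 1/6; weight (1/7)·(1/6) = 1/42.
If it is in box 6 (prior 1/7): the host has no choice, probability 1; weight (1/7)·1 = 1/7.
The weights sum to 1/6.
So P(the gold coin in box 6 | the host opened box 1, box 3, box 4, box 5, and box 7) = (1/7) / (1/6) = 6/7.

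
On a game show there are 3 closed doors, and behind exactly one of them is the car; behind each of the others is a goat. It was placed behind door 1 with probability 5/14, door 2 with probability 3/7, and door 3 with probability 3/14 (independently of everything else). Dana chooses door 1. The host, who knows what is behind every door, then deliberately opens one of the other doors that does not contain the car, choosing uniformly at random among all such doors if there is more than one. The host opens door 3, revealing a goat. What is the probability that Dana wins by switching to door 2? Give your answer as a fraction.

12/17

Apply Bayes' rule, conditioning on where the car actually is.
If it is behind door 1 (prior 5/14): the host has 2 equally likely choices, so probability 1/2; weight (5/14)·(1/2) = 5/28.
If it is behind door 2 (prior 3/7): the host has no choice, probability 1; weight (3/7)·1 = 3/7.
If it is behind door 3 (prior 3/14): the host opened door 3, so this case is ruled out; weight (3/14)·0 = 0.
The weights sum to 17/28.
So P(the car behind door 2 | the host opened door 3) = (3/7) / (17/28) = 12/17.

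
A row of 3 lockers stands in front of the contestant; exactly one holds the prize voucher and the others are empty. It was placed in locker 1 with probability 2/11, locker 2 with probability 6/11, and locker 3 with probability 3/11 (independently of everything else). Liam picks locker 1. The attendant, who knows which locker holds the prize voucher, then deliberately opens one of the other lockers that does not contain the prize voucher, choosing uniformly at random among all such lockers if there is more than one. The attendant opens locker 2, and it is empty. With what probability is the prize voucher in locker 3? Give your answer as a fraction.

Consider each possible location of the prize voucher in turn.
If it is in locker 1 (prior 2/11): the attendant has 2 equally likely choices, so probability 1/2; weight (2/11)·(1/2) = 1/11.
If it is in locker 2 (prior 6/11): the attendant opened locker 2, so this case is ruled out; weight (6/11)·0 = 0.
If it is in locker 3 (prior 3/11): the attendant has no choice, probability 1; weight (3/11)·1 = 3/11.
The weights sum to 4/11.
So P(the prize voucher in locker 3 | the attendant opened locker 2) = (3/11) / (4/11) = 3/4.

3/4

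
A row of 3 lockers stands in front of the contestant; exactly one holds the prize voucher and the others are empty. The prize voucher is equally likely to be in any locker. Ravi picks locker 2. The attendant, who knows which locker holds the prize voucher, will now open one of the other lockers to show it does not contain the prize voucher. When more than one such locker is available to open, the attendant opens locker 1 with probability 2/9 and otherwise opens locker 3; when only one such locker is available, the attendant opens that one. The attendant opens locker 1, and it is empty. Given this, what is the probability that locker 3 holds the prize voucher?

9/11

Condition on the true location of the prize voucher.
If it is in locker 1 (prior 1/3): the attendant opened locker 1, so this case is ruled out; weight (1/3)·0 = 0.
If it is in locker 2 (prior 1/3): locker 1 is available, opened with probability 2/9; weight (1/3)·(2/9) = 2/27.
If it is in locker 3 (prior 1/3): only locker 1 is available, probability 1; weight (1/3)·1 = 1/3.
The weights sum to 11/27.
So P(the prize voucher in locker 3 | the attendant opened locker 1) = (1/3) / (11/27) = 9/11.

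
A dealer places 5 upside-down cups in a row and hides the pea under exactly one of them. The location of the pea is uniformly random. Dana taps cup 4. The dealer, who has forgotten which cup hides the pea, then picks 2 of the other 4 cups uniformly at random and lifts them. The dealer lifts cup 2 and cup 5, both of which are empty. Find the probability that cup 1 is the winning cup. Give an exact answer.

1/3

Because the dealer chose which cups to lift without knowing where the pea is, the choice is independent of the prize location. Learning that none of the 2 opened cups holds the pea simply rules out those 2 locations and leaves the remaining 3 cups still equally likely by symmetry.
So P(the pea under cup 1) = 1/3.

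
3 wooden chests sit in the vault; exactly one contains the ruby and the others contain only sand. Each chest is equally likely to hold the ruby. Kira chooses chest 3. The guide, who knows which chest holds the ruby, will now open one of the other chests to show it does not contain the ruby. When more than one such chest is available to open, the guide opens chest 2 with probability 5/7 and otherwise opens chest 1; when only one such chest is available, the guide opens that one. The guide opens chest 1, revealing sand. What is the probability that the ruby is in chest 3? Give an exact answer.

2/9

Apply Bayes' rule, conditioning on where the ruby actually is.
If it is in chest 1 (prior 1/3): the guide opened chest 1, so this case is ruled out; weight (1/3)·0 = 0.
If it is in chest 2 (prior 1/3): only chest 1 is available, probability 1; weight (1/3)·1 = 1/3.
If it is in chest 3 (prior 1/3): chest 2 is available but not opened, probability 2/7; weight (1/3)·(2/7) = 2/21.
The weights sum to 3/7.
So P(the ruby in chest 3 | the guide opened chest 1) = (2/21) / (3/7) = 2/9.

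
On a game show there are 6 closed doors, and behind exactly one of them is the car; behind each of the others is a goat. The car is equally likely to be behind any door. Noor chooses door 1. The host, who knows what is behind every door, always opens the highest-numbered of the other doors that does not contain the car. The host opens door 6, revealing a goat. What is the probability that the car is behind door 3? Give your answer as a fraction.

1/5

Consider each possible location of the car in turn.
If it is behind any of doors 1, 2, 3, 4, and 5 (prior 1/6 each): door 6 is the highest-numbered option available, probability 1; weight (1/6)·1 = 1/6 each.
If it is behind door 6 (prior 1/6): the host opened door 6, so this case is ruled out; weight (1/6)·0 = 0.
The weights sum to 5/6.
So P(the car behind door 3 | the host opened door 6) = (1/6) / (5/6) = 1/5.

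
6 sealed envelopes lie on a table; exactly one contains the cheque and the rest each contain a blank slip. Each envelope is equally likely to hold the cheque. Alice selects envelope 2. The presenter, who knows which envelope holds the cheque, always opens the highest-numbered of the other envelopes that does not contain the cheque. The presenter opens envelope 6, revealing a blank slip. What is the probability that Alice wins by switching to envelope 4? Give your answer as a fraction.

1/5

Condition on the true location of the cheque.
If it is in any of envelopes 1, 2, 3, 4, and 5 (prior 1/6 each): envelope 6 is the highest-numbered option available, probability 1; weight (1/6)·1 = 1/6 each.
If it is in envelope 6 (prior 1/6): the presenter opened envelope 6, so this case is ruled out; weight (1/6)·0 = 0.
The weights sum to 5/6.
So P(the cheque in envelope 4 | the presenter opened envelope 6) = (1/6) / (5/6) = 1/5.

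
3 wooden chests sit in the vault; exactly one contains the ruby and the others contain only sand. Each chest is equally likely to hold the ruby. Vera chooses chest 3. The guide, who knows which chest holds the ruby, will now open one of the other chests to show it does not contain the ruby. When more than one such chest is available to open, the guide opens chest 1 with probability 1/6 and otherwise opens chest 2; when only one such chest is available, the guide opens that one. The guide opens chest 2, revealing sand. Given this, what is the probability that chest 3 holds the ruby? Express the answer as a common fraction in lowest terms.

5/11

Consider each possible location of the ruby in turn.
If it is in chest 1 (prior 1/3): only chest 2 is available, probability 1; weight (1/3)·1 = 1/3.
If it is in chest 2 (prior 1/3): the guide opened chest 2, so this case is ruled out; weight (1/3)·0 = 0.
If it is in chest 3 (prior 1/3): chest 1 is available but not opened, probability 5/6; weight (1/3)·(5/6) = 5/18.
The weights sum to 11/18.
So P(the ruby in chest 3 | the guide opened chest 2) = (5/18) / (11/18) = 5/11.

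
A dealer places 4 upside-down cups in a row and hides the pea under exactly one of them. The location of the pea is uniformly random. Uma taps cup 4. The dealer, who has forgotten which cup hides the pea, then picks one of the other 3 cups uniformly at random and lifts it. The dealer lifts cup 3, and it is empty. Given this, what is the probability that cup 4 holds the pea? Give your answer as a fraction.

Because the dealer chose which cup to lift without knowing where the pea is, the choice is independent of the prize location. Learning that cup 3 does not hold the pea simply rules out that one location and leaves the remaining 3 cups still equally likely by symmetry.
So P(the pea under cup 4) = 1/3.

1/3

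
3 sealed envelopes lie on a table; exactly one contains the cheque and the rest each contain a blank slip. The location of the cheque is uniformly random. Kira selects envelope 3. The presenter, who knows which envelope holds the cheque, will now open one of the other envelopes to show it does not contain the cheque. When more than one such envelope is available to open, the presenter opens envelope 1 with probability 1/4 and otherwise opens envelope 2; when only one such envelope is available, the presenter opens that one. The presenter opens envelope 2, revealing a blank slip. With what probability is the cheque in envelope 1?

Consider each possible location of the cheque in turn.
If it is in envelope 1 (prior 1/3): only envelope 2 is available, probability 1; weight (1/3)·1 = 1/3.
If it is in envelope 2 (prior 1/3): the presenter opened envelope 2, so this case is ruled out; weight (1/3)·0 = 0.
If it is in envelope 3 (prior 1/3): envelope 1 is available but not opened, probability 3/4; weight (1/3)·(3/4) = 1/4.
The weights sum to 7/12.
So P(the cheque in envelope 1 | the presenter opened envelope 2) = (1/3) / (7/12) = 4/7.

4/7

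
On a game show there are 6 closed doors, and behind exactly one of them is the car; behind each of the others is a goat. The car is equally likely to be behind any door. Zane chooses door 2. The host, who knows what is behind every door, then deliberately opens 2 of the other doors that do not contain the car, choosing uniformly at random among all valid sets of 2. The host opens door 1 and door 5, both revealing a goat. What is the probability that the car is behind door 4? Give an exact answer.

5/18

Condition on the true location of the car.
If it is behind either of doors 1 and 5 (prior 1/6 each): that door was opened and seen not to hold the prize — ruled out; weight (1/6)·0 = 0 each.
If it is behind door 2 (prior 1/6): the host has 10 equally likely choices, so probability 1/10; weight (1/6)·(1/10) = 1/60.
If it is behind any of doors 3, 4, and 6 (prior 1/6 each): the host has 6 equally likely choices, so probability 1/6; weight (1/6)·(1/6) = 1/36 each.
The weights sum to 1/10.
So P(the car behind door 4 | the host opened door 1 and door 5) = (1/36) / (1/10) = 5/18.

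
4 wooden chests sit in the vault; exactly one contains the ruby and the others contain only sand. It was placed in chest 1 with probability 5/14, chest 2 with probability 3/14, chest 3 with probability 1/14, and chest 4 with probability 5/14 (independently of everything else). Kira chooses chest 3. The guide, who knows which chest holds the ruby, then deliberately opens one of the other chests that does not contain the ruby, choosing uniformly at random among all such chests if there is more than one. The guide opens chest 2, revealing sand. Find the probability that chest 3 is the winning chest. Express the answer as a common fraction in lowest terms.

Condition on the true location of the ruby.
If it is in either of chests 1 and 4 (prior 5/14 each): the guide has 2 equally likely choices, so probability 1/2; weight (5/14)·(1/2) = 5/28 each.
If it is in chest 2 (prior 3/14): the guide opened chest 2, so this case is ruled out; weight (3/14)·0 = 0.
If it is in chest 3 (prior 1/14): the guide has 3 equally likely choices, so probability 1/3; weight (1/14)·(1/3) = 1/42.
The weights sum to 8/21.
So P(the ruby in chest 3 | the guide opened chest 2) = (1/42) / (8/21) = 1/16.

1/16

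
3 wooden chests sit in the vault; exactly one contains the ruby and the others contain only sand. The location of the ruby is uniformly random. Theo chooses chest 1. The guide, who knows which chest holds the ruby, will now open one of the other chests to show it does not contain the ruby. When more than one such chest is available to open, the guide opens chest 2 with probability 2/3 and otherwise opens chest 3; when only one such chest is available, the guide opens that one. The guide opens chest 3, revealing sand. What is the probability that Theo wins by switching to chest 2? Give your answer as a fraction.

Consider each possible location of the ruby in turn.
If it is in chest 1 (prior 1/3): chest 2 is available but not opened, probability 1/3; weight (1/3)·(1/3) = 1/9.
If it is in chest 2 (prior 1/3): only chest 3 is available, probability 1; weight (1/3)·1 = 1/3.
If it is in chest 3 (prior 1/3): the guide opened chest 3, so this case is ruled out; weight (1/3)·0 = 0.
The weights sum to 4/9.
So P(the ruby in chest 2 | the guide opened chest 3) = (1/3) / (4/9) = 3/4.

3/4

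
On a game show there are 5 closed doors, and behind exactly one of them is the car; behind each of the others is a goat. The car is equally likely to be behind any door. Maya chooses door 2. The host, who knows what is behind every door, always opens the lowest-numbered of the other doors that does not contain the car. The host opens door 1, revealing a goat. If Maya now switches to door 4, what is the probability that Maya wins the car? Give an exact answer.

1/4

Consider each possible location of the car in turn.
If it is behind door 1 (prior 1/5): the host opened door 1, so this case is ruled out; weight (1/5)·0 = 0.
If it is behind any of doors 2, 3, 4, and 5 (prior 1/5 each): door 1 is the lowest-numbered option available, probability 1; weight (1/5)·1 = 1/5 each.
The weights sum to 4/5.
So P(the car behind door 4 | the host opened door 1) = (1/5) / (4/5) = 1/4.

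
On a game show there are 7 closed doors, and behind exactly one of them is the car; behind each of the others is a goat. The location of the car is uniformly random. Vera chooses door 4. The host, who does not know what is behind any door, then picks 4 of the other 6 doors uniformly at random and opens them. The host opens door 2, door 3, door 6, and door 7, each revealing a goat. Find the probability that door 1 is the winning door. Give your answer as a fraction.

Condition on the true location of the car.
If it is behind any of doors 1, 4, and 5 (prior 1/7 each): the host picks exactly this set with probability 1/15 regardless, and none is the prize; weight (1/7)·(1/15) = 1/105 each.
If it is behind any of doors 2, 3, 6, and 7 (prior 1/7 each): that door was opened and seen not to hold the prize — ruled out; weight (1/7)·0 = 0 each.
The weights sum to 1/35.
So P(the car behind door 1 | the host opened door 2, door 3, door 6, and door 7) = (1/105) / (1/35) = 1/3.

1/3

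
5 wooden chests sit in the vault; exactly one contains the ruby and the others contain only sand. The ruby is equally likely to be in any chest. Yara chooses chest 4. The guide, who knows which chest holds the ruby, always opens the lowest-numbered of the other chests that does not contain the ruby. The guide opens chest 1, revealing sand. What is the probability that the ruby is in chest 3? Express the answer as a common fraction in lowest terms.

Apply Bayes' rule, conditioning on where the ruby actually is.
If it is in chest 1 (prior 1/5): the guide opened chest 1, so this case is ruled out; weight (1/5)·0 = 0.
If it is in any of chests 2, 3, 4, and 5 (prior 1/5 each): chest 1 is the lowest-numbered option available, probability 1; weight (1/5)·1 = 1/5 each.
The weights sum to 4/5.
So P(the ruby in chest 3 | the guide opened chest 1) = (1/5) / (4/5) = 1/4.

1/4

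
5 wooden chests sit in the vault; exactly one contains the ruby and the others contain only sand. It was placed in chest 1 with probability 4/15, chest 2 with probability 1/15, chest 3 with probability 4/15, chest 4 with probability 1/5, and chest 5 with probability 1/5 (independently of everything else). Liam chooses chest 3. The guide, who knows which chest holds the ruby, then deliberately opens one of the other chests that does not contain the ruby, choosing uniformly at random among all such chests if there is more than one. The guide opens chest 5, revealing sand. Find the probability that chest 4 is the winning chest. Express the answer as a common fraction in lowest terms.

3/11

Condition on the true location of the ruby.
If it is in chest 1 (prior 4/15): the guide has 3 equally likely choices, so probability 1/3; weight (4/15)·(1/3) = 4/45.
If it is in chest 2 (prior 1/15): the guide has 3 equally likely choices, so probability 1/3; weight (1/15)·(1/3) = 1/45.
If it is in chest 3 (prior 4/15): the guide has 4 equally likely choices, so probability 1/4; weight (4/15)·(1/4) = 1/15.
If it is in chest 4 (prior 1/5): the guide has 3 equally likely choices, so probability 1/3; weight (1/5)·(1/3) = 1/15.
If it is in chest 5 (prior 1/5): the guide opened chest 5, so this case is ruled out; weight (1/5)·0 = 0.
The weights sum to 11/45.
So P(the ruby in chest 4 | the guide opened chest 5) = (1/15) / (11/45) = 3/11.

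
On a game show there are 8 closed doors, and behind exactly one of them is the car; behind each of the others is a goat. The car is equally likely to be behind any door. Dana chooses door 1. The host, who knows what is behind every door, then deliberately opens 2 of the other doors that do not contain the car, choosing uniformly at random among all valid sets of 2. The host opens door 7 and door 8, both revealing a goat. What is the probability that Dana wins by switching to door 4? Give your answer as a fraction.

Condition on the true location of the car.
If it is behind door 1 (prior 1/8): the host has 21 equally likely choices, so probability 1/21; weight (1/8)·(1/21) = 1/168.
If it is behind any of doors 2, 3, 4, 5, and 6 (prior 1/8 each): the host has 15 equally likely choices, so probability 1/15; weight (1/8)·(1/15) = 1/120 each.
If it is behind either of doors 7 and 8 (prior 1/8 each): that door was opened and seen not to hold the prize — ruled out; weight (1/8)·0 = 0 each.
The weights sum to 1/21.
So P(the car behind door 4 | the host opened door 7 and door 8) = (1/120) / (1/21) = 7/40.

7/40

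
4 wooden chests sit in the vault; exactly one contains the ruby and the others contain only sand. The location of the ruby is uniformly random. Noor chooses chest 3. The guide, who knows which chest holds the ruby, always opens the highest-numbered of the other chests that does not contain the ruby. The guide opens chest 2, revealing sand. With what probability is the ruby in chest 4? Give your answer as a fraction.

Apply Bayes' rule, conditioning on where the ruby actually is.
If it is in either of chests 1 and 3 (prior 1/4 each): the guide would have opened chest 4 instead, probability 0; weight (1/4)·0 = 0 each.
If it is in chest 2 (prior 1/4): the guide opened chest 2, so this case is ruled out; weight (1/4)·0 = 0.
If it is in chest 4 (prior 1/4): chest 2 is the highest-numbered option available, probability 1; weight (1/4)·1 = 1/4.
The weights sum to 1/4.
So P(the ruby in chest 4 | the guide opened chest 2) = (1/4) / (1/4) = 1.

1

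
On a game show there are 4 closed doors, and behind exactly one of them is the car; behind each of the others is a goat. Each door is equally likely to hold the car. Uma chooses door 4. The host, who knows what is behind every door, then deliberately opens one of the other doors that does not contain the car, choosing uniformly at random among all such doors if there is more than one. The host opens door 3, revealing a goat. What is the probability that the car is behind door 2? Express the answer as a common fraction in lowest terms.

Condition on the true location of the car.
If it is behind either of doors 1 and 2 (prior 1/4 each): the host has 2 equally likely choices, so probability 1/2; weight (1/4)·(1/2) = 1/8 each.
If it is behind door 3 (prior 1/4): the host opened door 3, so this case is ruled out; weight (1/4)·0 = 0.
If it is behind door 4 (prior 1/4): the host has 3 equally likely choices, so probability 1/3; weight (1/4)·(1/3) = 1/12.
The weights sum to 1/3.
So P(the car behind door 2 | the host opened door 3) = (1/8) / (1/3) = 3/8.

3/8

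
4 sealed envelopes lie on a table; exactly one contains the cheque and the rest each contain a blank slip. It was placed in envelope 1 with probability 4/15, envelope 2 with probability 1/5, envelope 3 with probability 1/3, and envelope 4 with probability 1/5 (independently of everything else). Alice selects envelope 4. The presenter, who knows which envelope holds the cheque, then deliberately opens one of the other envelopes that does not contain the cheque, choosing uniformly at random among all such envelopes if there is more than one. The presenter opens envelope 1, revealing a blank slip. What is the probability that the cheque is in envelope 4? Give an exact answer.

Consider each possible location of the cheque in turn.
If it is in envelope 1 (prior 4/15): the presenter opened envelope 1, so this case is ruled out; weight (4/15)·0 = 0.
If it is in envelope 2 (prior 1/5): the presenter has 2 equally likely choices, so probability 1/2; weight (1/5)·(1/2) = 1/10.
If it is in envelope 3 (prior 1/3): the presenter has 2 equally likely choices, so probability 1/2; weight (1/3)·(1/2) = 1/6.
If it is in envelope 4 (prior 1/5): the presenter has 3 equally likely choices, so probability 1/3; weight (1/5)·(1/3) = 1/15.
The weights sum to 1/3.
So P(the cheque in envelope 4 | the presenter opened envelope 1) = (1/15) / (1/3) = 1/5.

1/5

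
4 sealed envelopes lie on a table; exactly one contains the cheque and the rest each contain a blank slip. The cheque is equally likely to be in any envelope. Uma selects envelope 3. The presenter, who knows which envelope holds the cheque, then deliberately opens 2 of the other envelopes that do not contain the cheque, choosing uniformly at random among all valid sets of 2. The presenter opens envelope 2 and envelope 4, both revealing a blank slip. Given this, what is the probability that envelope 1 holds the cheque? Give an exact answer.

3/4

Apply Bayes' rule, conditioning on where the cheque actually is.
If it is in envelope 1 (prior 1/4): the presenter has no choice, probability 1; weight (1/4)·1 = 1/4.
If it is in either of envelopes 2 and 4 (prior 1/4 each): that envelope was opened and seen not to hold the prize — ruled out; weight (1/4)·0 = 0 each.
If it is in envelope 3 (prior 1/4): the presenter has 3 equally likely choices, so probability 1/3; weight (1/4)·(1/3) = 1/12.
The weights sum to 1/3.
So P(the cheque in envelope 1 | the presenter opened envelope 2 and envelope 4) = (1/4) / (1/3) = 3/4.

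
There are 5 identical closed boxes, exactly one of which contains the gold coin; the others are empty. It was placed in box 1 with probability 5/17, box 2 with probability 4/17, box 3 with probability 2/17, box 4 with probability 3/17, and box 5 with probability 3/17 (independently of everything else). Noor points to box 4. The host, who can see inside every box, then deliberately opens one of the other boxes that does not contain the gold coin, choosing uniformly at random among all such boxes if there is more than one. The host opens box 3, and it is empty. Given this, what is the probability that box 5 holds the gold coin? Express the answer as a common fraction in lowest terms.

4/19

Condition on the true location of the gold coin.
If it is in box 1 (prior 5/17): the host has 3 equally likely choices, so probability 1/3; weight (5/17)·(1/3) = 5/51.
If it is in box 2 (prior 4/17): the host has 3 equally likely choices, so probability 1/3; weight (4/17)·(1/3) = 4/51.
If it is in box 3 (prior 2/17): the host opened box 3, so this case is ruled out; weight (2/17)·0 = 0.
If it is in box 4 (prior 3/17): the host has 4 equally likely choices, so probability 1/4; weight (3/17)·(1/4) = 3/68.
If it is in box 5 (prior 3/17): the host has 3 equally likely choices, so probability 1/3; weight (3/17)·(1/3) = 1/17.
The weights sum to 19/68.
So P(the gold coin in box 5 | the host opened box 3) = (1/17) / (19/68) = 4/19.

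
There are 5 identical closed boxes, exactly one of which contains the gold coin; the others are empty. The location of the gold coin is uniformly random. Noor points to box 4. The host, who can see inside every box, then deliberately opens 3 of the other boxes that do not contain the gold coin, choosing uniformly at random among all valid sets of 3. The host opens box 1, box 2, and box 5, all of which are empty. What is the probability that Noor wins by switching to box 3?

4/5

Consider each possible location of the gold coin in turn.
If it is in any of boxes 1, 2, and 5 (prior 1/5 each): that box was opened and seen not to hold the prize — ruled out; weight (1/5)·0 = 0 each.
If it is in box 3 (prior 1/5): the host has no choice, probability 1; weight (1/5)·1 = 1/5.
If it is in box 4 (prior 1/5): the host has 4 equally likely choices, so probability 1/4; weight (1/5)·(1/4) = 1/20.
The weights sum to 1/4.
So P(the gold coin in box 3 | the host opened box 1, box 2, and box 5) = (1/5) / (1/4) = 4/5.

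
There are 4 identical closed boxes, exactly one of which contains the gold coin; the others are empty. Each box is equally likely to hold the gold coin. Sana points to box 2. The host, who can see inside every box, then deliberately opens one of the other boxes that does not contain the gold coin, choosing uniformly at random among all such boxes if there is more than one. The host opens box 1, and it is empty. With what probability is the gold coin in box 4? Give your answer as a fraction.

3/8

Apply Bayes' rule, conditioning on where the gold coin actually is.
If it is in box 1 (prior 1/4): the host opened box 1, so this case is ruled out; weight (1/4)·0 = 0.
If it is in box 2 (prior 1/4): the host has 3 equally likely choices, so probability 1/3; weight (1/4)·(1/3) = 1/12.
If it is in either of boxes 3 and 4 (prior 1/4 each): the host has 2 equally likely choices, so probability 1/2; weight (1/4)·(1/2) = 1/8 each.
The weights sum to 1/3.
So P(the gold coin in box 4 | the host opened box 1) = (1/8) / (1/3) = 3/8.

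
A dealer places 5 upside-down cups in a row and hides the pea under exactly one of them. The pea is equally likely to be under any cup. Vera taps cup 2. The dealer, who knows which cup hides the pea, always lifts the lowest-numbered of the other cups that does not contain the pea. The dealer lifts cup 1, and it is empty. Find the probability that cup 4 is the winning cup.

1/4

Apply Bayes' rule, conditioning on where the pea actually is.
If it is under cup 1 (prior 1/5): the dealer opened cup 1, so this case is ruled out; weight (1/5)·0 = 0.
If it is under any of cups 2, 3, 4, and 5 (prior 1/5 each): cup 1 is the lowest-numbered option available, probability 1; weight (1/5)·1 = 1/5 each.
The weights sum to 4/5.
So P(the pea under cup 4 | the dealer opened cup 1) = (1/5) / (4/5) = 1/4.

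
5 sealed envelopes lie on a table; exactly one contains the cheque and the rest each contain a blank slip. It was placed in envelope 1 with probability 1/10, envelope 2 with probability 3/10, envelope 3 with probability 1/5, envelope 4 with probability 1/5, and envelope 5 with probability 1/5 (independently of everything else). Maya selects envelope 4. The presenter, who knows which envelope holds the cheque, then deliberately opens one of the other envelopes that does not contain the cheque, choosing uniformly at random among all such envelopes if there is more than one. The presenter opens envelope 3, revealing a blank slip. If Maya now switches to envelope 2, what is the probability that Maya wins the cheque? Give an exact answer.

Apply Bayes' rule, conditioning on where the cheque actually is.
If it is in envelope 1 (prior 1/10): the presenter has 3 equally likely choices, so probability 1/3; weight (1/10)·(1/3) = 1/30.
If it is in envelope 2 (prior 3/10): the presenter has 3 equally likely choices, so probability 1/3; weight (3/10)·(1/3) = 1/10.
If it is in envelope 3 (prior 1/5): the presenter opened envelope 3, so this case is ruled out; weight (1/5)·0 = 0.
If it is in envelope 4 (prior 1/5): the presenter has 4 equally likely choices, so probability 1/4; weight (1/5)·(1/4) = 1/20.
If it is in envelope 5 (prior 1/5): the presenter has 3 equally likely choices, so probability 1/3; weight (1/5)·(1/3) = 1/15.
The weights sum to 1/4.
So P(the cheque in envelope 2 | the presenter opened envelope 3) = (1/10) / (1/4) = 2/5.

2/5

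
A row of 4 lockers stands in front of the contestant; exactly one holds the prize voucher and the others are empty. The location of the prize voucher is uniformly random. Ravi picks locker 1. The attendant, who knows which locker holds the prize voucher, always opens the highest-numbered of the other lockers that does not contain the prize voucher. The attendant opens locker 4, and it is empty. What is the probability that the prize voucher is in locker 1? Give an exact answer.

Condition on the true location of the prize voucher.
If it is in any of lockers 1, 2, and 3 (prior 1/4 each): locker 4 is the highest-numbered option available, probability 1; weight (1/4)·1 = 1/4 each.
If it is in locker 4 (prior 1/4): the attendant opened locker 4, so this case is ruled out; weight (1/4)·0 = 0.
The weights sum to 3/4.
So P(the prize voucher in locker 1 | the attendant opened locker 4) = (1/4) / (3/4) = 1/3.

1/3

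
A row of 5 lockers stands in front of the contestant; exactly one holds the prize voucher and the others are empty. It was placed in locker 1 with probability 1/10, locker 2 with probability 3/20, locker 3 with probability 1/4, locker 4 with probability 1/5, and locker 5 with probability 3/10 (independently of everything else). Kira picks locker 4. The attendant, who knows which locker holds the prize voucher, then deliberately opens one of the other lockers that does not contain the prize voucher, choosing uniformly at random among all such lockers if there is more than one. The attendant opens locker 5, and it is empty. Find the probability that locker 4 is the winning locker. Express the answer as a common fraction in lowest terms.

3/13

Consider each possible location of the prize voucher in turn.
If it is in locker 1 (prior 1/10): the attendant has 3 equally likely choices, so probability 1/3; weight (1/10)·(1/3) = 1/30.
If it is in locker 2 (prior 3/20): the attendant has 3 equally likely choices, so probability 1/3; weight (3/20)·(1/3) = 1/20.
If it is in locker 3 (prior 1/4): the attendant has 3 equally likely choices, so probability 1/3; weight (1/4)·(1/3) = 1/12.
If it is in locker 4 (prior 1/5): the attendant has 4 equally likely choices, so probability 1/4; weight (1/5)·(1/4) = 1/20.
If it is in locker 5 (prior 3/10): the attendant opened locker 5, so this case is ruled out; weight (3/10)·0 = 0.
The weights sum to 13/60.
So P(the prize voucher in locker 4 | the attendant opened locker 5) = (1/20) / (13/60) = 3/13.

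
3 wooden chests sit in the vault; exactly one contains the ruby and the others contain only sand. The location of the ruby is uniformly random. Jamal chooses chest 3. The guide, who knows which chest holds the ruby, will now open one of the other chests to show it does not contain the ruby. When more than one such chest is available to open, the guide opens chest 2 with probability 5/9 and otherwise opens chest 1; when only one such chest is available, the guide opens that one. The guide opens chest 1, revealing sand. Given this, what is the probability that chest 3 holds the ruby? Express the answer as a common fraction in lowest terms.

4/13

Consider each possible location of the ruby in turn.
If it is in chest 1 (prior 1/3): the guide opened chest 1, so this case is ruled out; weight (1/3)·0 = 0.
If it is in chest 2 (prior 1/3): only chest 1 is available, probability 1; weight (1/3)·1 = 1/3.
If it is in chest 3 (prior 1/3): chest 2 is available but not opened, probability 4/9; weight (1/3)·(4/9) = 4/27.
The weights sum to 13/27.
So P(the ruby in chest 3 | the guide opened chest 1) = (4/27) / (13/27) = 4/13.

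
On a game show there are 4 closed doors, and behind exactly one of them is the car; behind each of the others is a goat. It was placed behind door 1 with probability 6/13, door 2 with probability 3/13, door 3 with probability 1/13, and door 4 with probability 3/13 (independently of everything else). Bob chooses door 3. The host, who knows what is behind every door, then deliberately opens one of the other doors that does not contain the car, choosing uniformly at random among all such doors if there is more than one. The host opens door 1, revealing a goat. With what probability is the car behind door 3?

1/10

Condition on the true location of the car.
If it is behind door 1 (prior 6/13): the host opened door 1, so this case is ruled out; weight (6/13)·0 = 0.
If it is behind either of doors 2 and 4 (prior 3/13 each): the host has 2 equally likely choices, so probability 1/2; weight (3/13)·(1/2) = 3/26 each.
If it is behind door 3 (prior 1/13): the host has 3 equally likely choices, so probability 1/3; weight (1/13)·(1/3) = 1/39.
The weights sum to 10/39.
So P(the car behind door 3 | the host opened door 1) = (1/39) / (10/39) = 1/10.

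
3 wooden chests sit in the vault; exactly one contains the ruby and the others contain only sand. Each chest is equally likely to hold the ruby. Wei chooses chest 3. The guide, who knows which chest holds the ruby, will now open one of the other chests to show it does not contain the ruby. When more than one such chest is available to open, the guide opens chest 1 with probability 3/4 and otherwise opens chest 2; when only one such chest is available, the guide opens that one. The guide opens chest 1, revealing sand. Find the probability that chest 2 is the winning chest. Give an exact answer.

Consider each possible location of the ruby in turn.
If it is in chest 1 (prior 1/3): the guide opened chest 1, so this case is ruled out; weight (1/3)·0 = 0.
If it is in chest 2 (prior 1/3): only chest 1 is available, probability 1; weight (1/3)·1 = 1/3.
If it is in chest 3 (prior 1/3): chest 1 is available, opened with probability 3/4; weight (1/3)·(3/4) = 1/4.
The weights sum to 7/12.
So P(the ruby in chest 2 | the guide opened chest 1) = (1/3) / (7/12) = 4/7.

4/7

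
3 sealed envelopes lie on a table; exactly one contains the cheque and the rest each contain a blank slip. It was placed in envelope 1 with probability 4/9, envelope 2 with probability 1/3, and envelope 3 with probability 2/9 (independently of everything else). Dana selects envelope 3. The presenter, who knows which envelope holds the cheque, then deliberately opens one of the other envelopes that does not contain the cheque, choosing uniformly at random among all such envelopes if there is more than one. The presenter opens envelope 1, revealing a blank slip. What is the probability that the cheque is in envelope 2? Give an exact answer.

Condition on the true location of the cheque.
If it is in envelope 1 (prior 4/9): the presenter opened envelope 1, so this case is ruled out; weight (4/9)·0 = 0.
If it is in envelope 2 (prior 1/3): the presenter has no choice, probability 1; weight (1/3)·1 = 1/3.
If it is in envelope 3 (prior 2/9): the presenter has 2 equally likely choices, so probability 1/2; weight (2/9)·(1/2) = 1/9.
The weights sum to 4/9.
So P(the cheque in envelope 2 | the presenter opened envelope 1) = (1/3) / (4/9) = 3/4.

3/4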